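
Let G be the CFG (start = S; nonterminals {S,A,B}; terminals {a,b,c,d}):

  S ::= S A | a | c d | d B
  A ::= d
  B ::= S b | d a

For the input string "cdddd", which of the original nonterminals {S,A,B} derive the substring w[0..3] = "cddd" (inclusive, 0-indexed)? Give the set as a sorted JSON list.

Convert to CNF:
  S -> S A | T1 B | T3 T1 | a
  A -> d
  B -> S T0 | T1 T2
  T0 -> b
  T1 -> d
  T2 -> a
  T3 -> c

Fill CYK table bottom-up, restricted to cells inside w[0..3]:
  T[0,0] 'c' = {T3}  orig:{}
  T[1,1] 'd' = {A,T1}  orig:{A}
  T[2,2] 'd' = {A,T1}  orig:{A}
  T[3,3] 'd' = {A,T1}  orig:{A}
  T[0,1] 'cd' = {S}
  T[1,2] 'dd' = ∅
  T[2,3] 'dd' = ∅
  T[0,2] 'cdd' = {S}
  T[1,3] 'ddd' = ∅
  T[0,3] 'cddd' = {S}

Original NTs in T[0,3] deriving "cddd": ["S"]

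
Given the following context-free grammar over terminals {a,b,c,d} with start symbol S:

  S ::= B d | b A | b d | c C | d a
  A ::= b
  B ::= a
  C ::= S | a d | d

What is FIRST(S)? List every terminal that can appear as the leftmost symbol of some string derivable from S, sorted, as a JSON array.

FIRST iteration:
pass 1:
  A via A→b: +{b}
  B via B→a: +{a}
  C via C→a d: +{a}
  C via C→d: +{d}
  S via S→B d: +{a}
  S via S→b A: +{b}
  S via S→c C: +{c}
  S via S→d a: +{d}
  S: {a,b,c,d}  A: {b}  B: {a}  C: {a,d}
pass 2:
  C via C→S: +{b,c}
  S: {a,b,c,d}  A: {b}  B: {a}  C: {a,b,c,d}
pass 3: done
  S: {a,b,c,d}  A: {b}  B: {a}  C: {a,b,c,d}

FIRST(S) = ["a", "b", "c", "d"]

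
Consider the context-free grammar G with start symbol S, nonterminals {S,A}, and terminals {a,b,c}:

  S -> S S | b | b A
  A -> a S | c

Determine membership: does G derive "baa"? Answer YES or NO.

CNF form of G:
  S -> S S | T1 A | b
  A -> T0 S | c
  T0 -> a
  T1 -> b

CYK table (by increasing span):
  T[0,0] 'b' = {S,T1}  orig:{S}
  T[1,1] 'a' = {T0}  orig:{}
  T[2,2] 'a' = {T0}  orig:{}
  T[0,1] 'ba' = ∅
  T[1,2] 'aa' = ∅
  T[0,2] 'baa' = ∅

S ∉ T[0,2] ⇒ NO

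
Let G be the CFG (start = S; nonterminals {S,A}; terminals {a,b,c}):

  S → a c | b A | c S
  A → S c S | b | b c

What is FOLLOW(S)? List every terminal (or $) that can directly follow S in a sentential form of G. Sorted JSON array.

FIRST iteration:
round 1:
  A via A→b: +{b}
  S via S→a c: +{a}
  S via S→b A: +{b}
  S via S→c S: +{c}
  FIRST(S)={a,b,c}  FIRST(A)={b}
round 2:
  A via A→S c S: +{a,c}
  FIRST(S)={a,b,c}  FIRST(A)={a,b,c}
round 3: (stable)
  FIRST(S)={a,b,c}  FIRST(A)={a,b,c}

FOLLOW iteration:
seed FOLLOW(S) with $
[1]
  A→S c S: FOLLOW(S) ⊇ FIRST(c) = {c}; new: +{c}
  S→b A: FOLLOW(A) ⊇ FOLLOW(S) ⊇ {$,c}; new: +{$,c}
  S: {$,c}  A: {$,c}
[2] (no change)
  S: {$,c}  A: {$,c}

FOLLOW(S) = ["$", "c"]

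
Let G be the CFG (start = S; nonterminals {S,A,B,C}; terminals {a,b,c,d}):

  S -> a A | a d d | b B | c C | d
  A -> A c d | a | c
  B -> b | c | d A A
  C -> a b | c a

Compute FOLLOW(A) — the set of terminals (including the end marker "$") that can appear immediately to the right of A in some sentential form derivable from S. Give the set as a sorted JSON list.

FIRST iteration:
round 1:
  A via A→a: +{a}
  A via A→c: +{c}
  B via B→b: +{b}
  B via B→c: +{c}
  B via B→d A A: +{d}
  C via C→a b: +{a}
  C via C→c a: +{c}
  S via S→a A: +{a}
  S via S→b B: +{b}
  S via S→c C: +{c}
  S via S→d: +{d}
  S: {a,b,c,d}  A: {a,c}  B: {b,c,d}  C: {a,c}
round 2: (no change)
  S: {a,b,c,d}  A: {a,c}  B: {b,c,d}  C: {a,c}

FOLLOW sets:
seed FOLLOW(S) with $
round 1:
  A→A c d: FOLLOW(A) ⊇ FIRST(c) = {c}; new: +{c}
  B→d A A: FOLLOW(A) ⊇ FIRST(A) = {a,c}; new: +{a}
  S→a A: FOLLOW(A) ⊇ FOLLOW(S) ⊇ {$}; new: +{$}
  S→b B: FOLLOW(B) ⊇ FOLLOW(S) ⊇ {$}; new: +{$}
  S→c C: FOLLOW(C) ⊇ FOLLOW(S) ⊇ {$}; new: +{$}
  S: {$}  A: {$,a,c}  B: {$}  C: {$}
round 2: done
  S: {$}  A: {$,a,c}  B: {$}  C: {$}

FOLLOW(A) = ["$", "a", "c"]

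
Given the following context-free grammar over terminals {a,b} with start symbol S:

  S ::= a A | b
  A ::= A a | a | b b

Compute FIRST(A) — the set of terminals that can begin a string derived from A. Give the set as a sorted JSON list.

FIRST iteration:
pass 1:
  A via A→a: +{a}
  A via A→b b: +{b}
  S via S→a A: +{a}
  S via S→b: +{b}
  S: {a,b}  A: {a,b}
pass 2: — fixpoint
  S: {a,b}  A: {a,b}

FIRST(A) = ["a", "b"]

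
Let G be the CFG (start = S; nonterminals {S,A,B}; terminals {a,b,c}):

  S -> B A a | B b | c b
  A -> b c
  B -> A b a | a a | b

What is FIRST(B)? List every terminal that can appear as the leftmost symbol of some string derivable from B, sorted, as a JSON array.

FIRST iteration:
[1]
  A via A→b c: +{b}
  B via B→A b a: +{b}
  B via B→a a: +{a}
  S via S→B A a: +{a,b}
  S via S→c b: +{c}
  FIRST[S]={a,b,c}  FIRST[A]={b}  FIRST[B]={a,b}
[2] — fixpoint
  FIRST[S]={a,b,c}  FIRST[A]={b}  FIRST[B]={a,b}

FIRST(B) = ["a", "b"]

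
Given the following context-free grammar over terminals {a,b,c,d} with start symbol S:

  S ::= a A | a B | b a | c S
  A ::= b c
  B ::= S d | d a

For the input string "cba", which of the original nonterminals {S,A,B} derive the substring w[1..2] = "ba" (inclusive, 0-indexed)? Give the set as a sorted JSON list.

Convert to CNF:
  S -> T0 T3 | T1 S | T3 A | T3 B
  A -> T0 T1
  B -> S T2 | T2 T3
  T0 -> b
  T1 -> c
  T2 -> d
  T3 -> a

CYK fill (cells [i..j] with 1 ≤ i ≤ j ≤ 2 only):
  [1..1]={T0}  "b"  orig:{}
  [2..2]={T3}  "a"  orig:{}
  [1..2]={S}  "ba"

Original NTs in T[1,2] deriving "ba": ["S"]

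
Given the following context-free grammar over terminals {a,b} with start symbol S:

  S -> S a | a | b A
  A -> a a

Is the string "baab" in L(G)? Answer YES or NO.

CNF form of G:
  S -> S T0 | T1 A | a
  A -> T0 T0
  T0 -> a
  T1 -> b

CYK table (by increasing span):
  T[0,0] 'b' = {T1}  orig:{}
  T[1,1] 'a' = {S,T0}  orig:{S}
  T[2,2] 'a' = {S,T0}  orig:{S}
  T[3,3] 'b' = {T1}  orig:{}
  T[0,1] 'ba' = ∅
  T[1,2] 'aa' = {A,S}
  T[2,3] 'ab' = ∅
  T[0,2] 'baa' = {S}
  T[1,3] 'aab' = ∅
  T[0,3] 'baab' = ∅

S ∉ T[0,3] ⇒ NO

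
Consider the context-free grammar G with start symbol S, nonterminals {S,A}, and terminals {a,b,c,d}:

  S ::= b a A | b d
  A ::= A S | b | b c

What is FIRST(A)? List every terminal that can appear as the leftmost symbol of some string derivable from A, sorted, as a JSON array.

FIRST sets, iterate to fixpoint:
[1]
  A via A→b: +{b}
  S via S→b a A: +{b}
  FIRST(S)={b}  FIRST(A)={b}
[2] — fixpoint
  FIRST(S)={b}  FIRST(A)={b}

FIRST(A) = ["b"]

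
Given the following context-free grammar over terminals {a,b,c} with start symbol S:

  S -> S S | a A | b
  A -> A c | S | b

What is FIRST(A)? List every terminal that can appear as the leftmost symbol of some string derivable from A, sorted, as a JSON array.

Compute FIRST by fixpoint:
round 1:
  A via A→b: +{b}
  S via S→a A: +{a}
  S via S→b: +{b}
  FIRST(S)={a,b}  FIRST(A)={b}
round 2:
  A via A→S: +{a}
  FIRST(S)={a,b}  FIRST(A)={a,b}
round 3: done
  FIRST(S)={a,b}  FIRST(A)={a,b}

FIRST(A) = ["a", "b"]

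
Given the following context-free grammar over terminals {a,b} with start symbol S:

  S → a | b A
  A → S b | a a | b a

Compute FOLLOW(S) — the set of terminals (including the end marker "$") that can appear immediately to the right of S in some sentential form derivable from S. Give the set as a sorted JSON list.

FIRST iteration:
[1]
  A via A→a a: +{a}
  A via A→b a: +{b}
  S via S→a: +{a}
  S via S→b A: +{b}
  FIRST(S)={a,b}  FIRST(A)={a,b}
[2] (stable)
  FIRST(S)={a,b}  FIRST(A)={a,b}

FOLLOW sets:
seed FOLLOW(S) with $
pass 1:
  A→S b: FOLLOW(S) ⊇ FIRST(b) = {b}; new: +{b}
  S→b A: FOLLOW(A) ⊇ FOLLOW(S) ⊇ {$,b}; new: +{$,b}
  FOLLOW(S)={$,b}  FOLLOW(A)={$,b}
pass 2: done
  FOLLOW(S)={$,b}  FOLLOW(A)={$,b}

FOLLOW(S) = ["$", "b"]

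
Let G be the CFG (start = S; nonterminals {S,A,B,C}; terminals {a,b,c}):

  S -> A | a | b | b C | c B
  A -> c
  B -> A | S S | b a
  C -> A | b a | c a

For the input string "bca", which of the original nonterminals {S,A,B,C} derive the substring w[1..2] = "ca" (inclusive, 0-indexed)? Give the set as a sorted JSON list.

Convert to CNF:
  S -> T0 C | T2 B | a | b | c
  A -> c
  B -> S S | T0 T1 | c
  C -> T0 T1 | T2 T1 | c
  T0 -> b
  T1 -> a
  T2 -> c

CYK table (by increasing span), restricted to cells inside w[1..2]:
  cell(1,1) c: {A,B,C,S,T2}  orig:{A,B,C,S}
  cell(2,2) a: {S,T1}  orig:{S}
  cell(1,2) ca: {B,C}

Original NTs in T[1,2] deriving "ca": ["B", "C"]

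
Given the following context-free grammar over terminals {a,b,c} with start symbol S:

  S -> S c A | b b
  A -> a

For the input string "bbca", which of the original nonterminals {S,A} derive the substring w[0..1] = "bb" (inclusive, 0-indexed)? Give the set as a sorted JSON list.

Convert to CNF:
  S -> S X2 | T1 T1
  A -> a
  T0 -> c
  T1 -> b
  X2 -> T0 A

CYK fill, restricted to cells inside w[0..1]:
  [0..0]={T1}  "b"  orig:{}
  [1..1]={T1}  "b"  orig:{}
  [0..1]={S}  "bb"

Original NTs in T[0,1] deriving "bb": ["S"]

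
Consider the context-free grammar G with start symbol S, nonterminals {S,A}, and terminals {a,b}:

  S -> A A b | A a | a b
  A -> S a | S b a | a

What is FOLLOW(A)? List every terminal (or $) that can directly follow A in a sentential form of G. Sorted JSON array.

Compute FIRST by fixpoint:
round 1:
  A via A→a: +{a}
  S via S→A A b: +{a}
  FIRST[S]={a}  FIRST[A]={a}
round 2: — fixpoint
  FIRST[S]={a}  FIRST[A]={a}

FOLLOW sets:
initialize: $ ∈ FOLLOW(S)
round 1:
  A→S a: FOLLOW(S) ⊇ FIRST(a) = {a}; new: +{a}
  A→S b a: FOLLOW(S) ⊇ FIRST(b) = {b}; new: +{b}
  S→A A b: FOLLOW(A) ⊇ FIRST(A) = {a}; new: +{a}
  S→A A b: FOLLOW(A) ⊇ FIRST(b) = {b}; new: +{b}
  FOLLOW(S)={$,a,b}  FOLLOW(A)={a,b}
round 2: — fixpoint
  FOLLOW(S)={$,a,b}  FOLLOW(A)={a,b}

FOLLOW(A) = ["a", "b"]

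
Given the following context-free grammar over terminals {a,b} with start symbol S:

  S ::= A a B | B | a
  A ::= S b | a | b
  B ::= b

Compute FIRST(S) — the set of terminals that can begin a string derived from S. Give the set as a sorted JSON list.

FIRST iteration:
[1]
  A via A→a: +{a}
  A via A→b: +{b}
  B via B→b: +{b}
  S via S→A a B: +{a,b}
  FIRST(S)={a,b}  FIRST(A)={a,b}  FIRST(B)={b}
[2] (stable)
  FIRST(S)={a,b}  FIRST(A)={a,b}  FIRST(B)={b}

FIRST(S) = ["a", "b"]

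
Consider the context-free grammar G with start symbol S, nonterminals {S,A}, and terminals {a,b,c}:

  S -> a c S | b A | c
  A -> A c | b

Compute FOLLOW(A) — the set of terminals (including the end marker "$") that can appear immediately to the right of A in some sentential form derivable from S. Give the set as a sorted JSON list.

FIRST sets, iterate to fixpoint:
round 1:
  A via A→b: +{b}
  S via S→a c S: +{a}
  S via S→b A: +{b}
  S via S→c: +{c}
  FIRST(S)={a,b,c}  FIRST(A)={b}
round 2: — fixpoint
  FIRST(S)={a,b,c}  FIRST(A)={b}

FOLLOW iteration:
initialize: $ ∈ FOLLOW(S)
round 1:
  A→A c: FOLLOW(A) ⊇ FIRST(c) = {c}; new: +{c}
  S→b A: FOLLOW(A) ⊇ FOLLOW(S) ⊇ {$}; new: +{$}
  S: {$}  A: {$,c}
round 2: (no change)
  S: {$}  A: {$,c}

FOLLOW(A) = ["$", "c"]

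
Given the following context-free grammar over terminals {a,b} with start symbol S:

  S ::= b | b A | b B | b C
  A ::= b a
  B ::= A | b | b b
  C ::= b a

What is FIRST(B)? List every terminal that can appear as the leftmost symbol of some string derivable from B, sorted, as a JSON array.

Compute FIRST by fixpoint:
round 1:
  A via A→b a: +{b}
  B via B→A: +{b}
  C via C→b a: +{b}
  S via S→b: +{b}
  FIRST(S)={b}  FIRST(A)={b}  FIRST(B)={b}  FIRST(C)={b}
round 2: (no change)
  FIRST(S)={b}  FIRST(A)={b}  FIRST(B)={b}  FIRST(C)={b}

FIRST(B) = ["b"]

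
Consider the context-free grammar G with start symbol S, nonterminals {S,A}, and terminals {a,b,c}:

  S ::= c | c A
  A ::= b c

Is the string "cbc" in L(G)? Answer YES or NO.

CNF form of G:
  S -> T1 A | c
  A -> T0 T1
  T0 -> b
  T1 -> c

CYK fill:
  T[0,0] 'c' = {S,T1}  orig:{S}
  T[1,1] 'b' = {T0}  orig:{}
  T[2,2] 'c' = {S,T1}  orig:{S}
  T[0,1] 'cb' = ∅
  T[1,2] 'bc' = {A}
  T[0,2] 'cbc' = {S}

S ∈ T[0,2] ⇒ YES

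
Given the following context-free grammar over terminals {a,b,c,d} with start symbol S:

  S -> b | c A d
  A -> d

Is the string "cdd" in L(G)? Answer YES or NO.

CNF form of G:
  S -> T0 X2 | b
  A -> d
  T0 -> c
  T1 -> d
  X2 -> A T1

CYK fill:
  T[0,0] 'c' = {T0}  orig:{}
  T[1,1] 'd' = {A,T1}  orig:{A}
  T[2,2] 'd' = {A,T1}  orig:{A}
  T[0,1] 'cd' = ∅
  T[1,2] 'dd' = {X2}  orig:{}
  T[0,2] 'cdd' = {S}

S ∈ T[0,2] ⇒ YES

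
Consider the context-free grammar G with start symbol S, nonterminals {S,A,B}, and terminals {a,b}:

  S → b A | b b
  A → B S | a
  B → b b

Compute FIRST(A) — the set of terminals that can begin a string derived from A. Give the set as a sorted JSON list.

Compute FIRST by fixpoint:
iter 1:
  A via A→a: +{a}
  B via B→b b: +{b}
  S via S→b A: +{b}
  FIRST(S)={b}  FIRST(A)={a}  FIRST(B)={b}
iter 2:
  A via A→B S: +{b}
  FIRST(S)={b}  FIRST(A)={a,b}  FIRST(B)={b}
iter 3: (no change)
  FIRST(S)={b}  FIRST(A)={a,b}  FIRST(B)={b}

FIRST(A) = ["a", "b"]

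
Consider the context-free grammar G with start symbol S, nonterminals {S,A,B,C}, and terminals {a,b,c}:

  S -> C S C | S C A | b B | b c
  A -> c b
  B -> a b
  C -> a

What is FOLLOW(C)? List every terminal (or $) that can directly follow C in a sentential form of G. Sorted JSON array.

FIRST sets, iterate to fixpoint:
iter 1:
  A via A→c b: +{c}
  B via B→a b: +{a}
  C via C→a: +{a}
  S via S→C S C: +{a}
  S via S→b B: +{b}
  FIRST(S)={a,b}  FIRST(A)={c}  FIRST(B)={a}  FIRST(C)={a}
iter 2: done
  FIRST(S)={a,b}  FIRST(A)={c}  FIRST(B)={a}  FIRST(C)={a}

Compute FOLLOW by fixpoint:
initialize: $ ∈ FOLLOW(S)
iter 1:
  S→C S C: FOLLOW(C) ⊇ FIRST(S) = {a,b}; new: +{a,b}
  S→C S C: FOLLOW(S) ⊇ FIRST(C) = {a}; new: +{a}
  S→C S C: FOLLOW(C) ⊇ FOLLOW(S) ⊇ {$,a}; new: +{$}
  S→S C A: FOLLOW(C) ⊇ FIRST(A) = {c}; new: +{c}
  S→S C A: FOLLOW(A) ⊇ FOLLOW(S) ⊇ {$,a}; new: +{$,a}
  S→b B: FOLLOW(B) ⊇ FOLLOW(S) ⊇ {$,a}; new: +{$,a}
  FOLLOW(S)={$,a}  FOLLOW(A)={$,a}  FOLLOW(B)={$,a}  FOLLOW(C)={$,a,b,c}
iter 2: (stable)
  FOLLOW(S)={$,a}  FOLLOW(A)={$,a}  FOLLOW(B)={$,a}  FOLLOW(C)={$,a,b,c}

FOLLOW(C) = ["$", "a", "b", "c"]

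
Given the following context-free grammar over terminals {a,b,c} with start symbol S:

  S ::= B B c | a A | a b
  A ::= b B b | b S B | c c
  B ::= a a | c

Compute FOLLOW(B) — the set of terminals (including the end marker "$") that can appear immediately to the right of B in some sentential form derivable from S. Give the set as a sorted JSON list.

FIRST iteration:
pass 1:
  A via A→b B b: +{b}
  A via A→c c: +{c}
  B via B→a a: +{a}
  B via B→c: +{c}
  S via S→B B c: +{a,c}
  FIRST[S]={a,c}  FIRST[A]={b,c}  FIRST[B]={a,c}
pass 2: (stable)
  FIRST[S]={a,c}  FIRST[A]={b,c}  FIRST[B]={a,c}

Compute FOLLOW by fixpoint:
seed FOLLOW(S) with $
round 1:
  A→b B b: FOLLOW(B) ⊇ FIRST(b) = {b}; new: +{b}
  A→b S B: FOLLOW(S) ⊇ FIRST(B) = {a,c}; new: +{a,c}
  S→B B c: FOLLOW(B) ⊇ FIRST(B) = {a,c}; new: +{a,c}
  S→a A: FOLLOW(A) ⊇ FOLLOW(S) ⊇ {$,a,c}; new: +{$,a,c}
  FOLLOW[S]={$,a,c}  FOLLOW[A]={$,a,c}  FOLLOW[B]={a,b,c}
round 2:
  A→b S B: FOLLOW(B) ⊇ FOLLOW(A) ⊇ {$,a,c}; new: +{$}
  FOLLOW[S]={$,a,c}  FOLLOW[A]={$,a,c}  FOLLOW[B]={$,a,b,c}
round 3: (stable)
  FOLLOW[S]={$,a,c}  FOLLOW[A]={$,a,c}  FOLLOW[B]={$,a,b,c}

FOLLOW(B) = ["$", "a", "b", "c"]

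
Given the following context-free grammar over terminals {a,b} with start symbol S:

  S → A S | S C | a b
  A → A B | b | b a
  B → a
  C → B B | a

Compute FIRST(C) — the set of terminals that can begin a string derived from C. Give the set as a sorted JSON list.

Compute FIRST by fixpoint:
pass 1:
  A via A→b: +{b}
  B via B→a: +{a}
  C via C→B B: +{a}
  S via S→A S: +{b}
  S via S→a b: +{a}
  FIRST[S]={a,b}  FIRST[A]={b}  FIRST[B]={a}  FIRST[C]={a}
pass 2: done
  FIRST[S]={a,b}  FIRST[A]={b}  FIRST[B]={a}  FIRST[C]={a}

FIRST(C) = ["a"]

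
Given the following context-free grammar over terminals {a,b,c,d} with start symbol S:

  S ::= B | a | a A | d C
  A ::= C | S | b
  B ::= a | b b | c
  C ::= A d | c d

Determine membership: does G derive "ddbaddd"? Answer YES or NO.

Convert to CNF:
  S -> T0 C | T1 A | T2 T2 | a | c
  A -> A T0 | T0 C | T1 A | T2 T2 | T3 T0 | a | b | c
  B -> T2 T2 | a | c
  C -> A T0 | T3 T0
  T0 -> d
  T1 -> a
  T2 -> b
  T3 -> c

CYK table (by increasing span):
  T[0,0] 'd' = {T0}  orig:{}
  T[1,1] 'd' = {T0}  orig:{}
  T[2,2] 'b' = {A,T2}  orig:{A}
  T[3,3] 'a' = {A,B,S,T1}  orig:{A,B,S}
  T[4,4] 'd' = {T0}  orig:{}
  T[5,5] 'd' = {T0}  orig:{}
  T[6,6] 'd' = {T0}  orig:{}
  T[0,1] 'dd' = ∅
  T[1,2] 'db' = ∅
  T[2,3] 'ba' = ∅
  T[3,4] 'ad' = {A,C}
  T[4,5] 'dd' = ∅
  T[5,6] 'dd' = ∅
  T[0,2] 'ddb' = ∅
  T[1,3] 'dba' = ∅
  T[2,4] 'bad' = ∅
  T[3,5] 'add' = {A,C}
  T[4,6] 'ddd' = ∅
  T[0,3] 'ddba' = ∅
  T[1,4] 'dbad' = ∅
  T[2,5] 'badd' = ∅
  T[3,6] 'addd' = {A,C}
  T[0,4] 'ddbad' = ∅
  T[1,5] 'dbadd' = ∅
  T[2,6] 'baddd' = ∅
  T[0,5] 'ddbadd' = ∅
  T[1,6] 'dbaddd' = ∅
  T[0,6] 'ddbaddd' = ∅

S ∉ T[0,6] ⇒ NO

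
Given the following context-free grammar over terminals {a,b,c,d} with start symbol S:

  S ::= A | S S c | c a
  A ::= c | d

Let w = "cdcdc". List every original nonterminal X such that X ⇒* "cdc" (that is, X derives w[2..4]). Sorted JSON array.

Convert to CNF:
  S -> S X2 | T0 T1 | c | d
  A -> c | d
  T0 -> c
  T1 -> a
  X2 -> S T0

CYK fill, restricted to cells inside w[2..4]:
  cell(2,2) c: {A,S,T0}  orig:{A,S}
  cell(3,3) d: {A,S}
  cell(4,4) c: {A,S,T0}  orig:{A,S}
  cell(2,3) cd: ∅
  cell(3,4) dc: {X2}  orig:{}
  cell(2,4) cdc: {S}

Original NTs in T[2,4] deriving "cdc": ["S"]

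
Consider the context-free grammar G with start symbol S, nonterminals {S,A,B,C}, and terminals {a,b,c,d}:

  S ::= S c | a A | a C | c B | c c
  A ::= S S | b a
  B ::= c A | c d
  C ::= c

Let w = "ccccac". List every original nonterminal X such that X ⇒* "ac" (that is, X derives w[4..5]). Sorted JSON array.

Convert to CNF:
  S -> S T2 | T1 A | T1 C | T2 B | T2 T2
  A -> S S | T0 T1
  B -> T2 A | T2 T3
  C -> c
  T0 -> b
  T1 -> a
  T2 -> c
  T3 -> d

Fill CYK table bottom-up — only the sub-triangle for w[4..5]:
  T[4,4] 'a' = {T1}  orig:{}
  T[5,5] 'c' = {C,T2}  orig:{C}
  T[4,5] 'ac' = {S}

Original NTs in T[4,5] deriving "ac": ["S"]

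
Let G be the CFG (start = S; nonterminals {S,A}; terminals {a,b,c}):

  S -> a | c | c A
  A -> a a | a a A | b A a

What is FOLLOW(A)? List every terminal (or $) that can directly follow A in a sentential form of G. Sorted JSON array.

FIRST iteration:
iter 1:
  A via A→a a: +{a}
  A via A→b A a: +{b}
  S via S→a: +{a}
  S via S→c: +{c}
  FIRST(S)={a,c}  FIRST(A)={a,b}
iter 2: (no change)
  FIRST(S)={a,c}  FIRST(A)={a,b}

FOLLOW sets:
FOLLOW(S) := {$}
pass 1:
  A→b A a: FOLLOW(A) ⊇ FIRST(a) = {a}; new: +{a}
  S→c A: FOLLOW(A) ⊇ FOLLOW(S) ⊇ {$}; new: +{$}
  S: {$}  A: {$,a}
pass 2: (no change)
  S: {$}  A: {$,a}

FOLLOW(A) = ["$", "a"]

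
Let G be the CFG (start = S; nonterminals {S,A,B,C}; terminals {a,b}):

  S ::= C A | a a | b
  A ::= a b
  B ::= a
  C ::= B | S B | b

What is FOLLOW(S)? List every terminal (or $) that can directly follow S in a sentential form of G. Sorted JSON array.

FIRST sets, iterate to fixpoint:
pass 1:
  A via A→a b: +{a}
  B via B→a: +{a}
  C via C→B: +{a}
  C via C→b: +{b}
  S via S→C A: +{a,b}
  S: {a,b}  A: {a}  B: {a}  C: {a,b}
pass 2: (no change)
  S: {a,b}  A: {a}  B: {a}  C: {a,b}

FOLLOW sets:
initialize: $ ∈ FOLLOW(S)
iter 1:
  C→S B: FOLLOW(S) ⊇ FIRST(B) = {a}; new: +{a}
  S→C A: FOLLOW(C) ⊇ FIRST(A) = {a}; new: +{a}
  S→C A: FOLLOW(A) ⊇ FOLLOW(S) ⊇ {$,a}; new: +{$,a}
  FOLLOW[S]={$,a}  FOLLOW[A]={$,a}  FOLLOW[B]={}  FOLLOW[C]={a}
iter 2:
  C→B: FOLLOW(B) ⊇ FOLLOW(C) ⊇ {a}; new: +{a}
  FOLLOW[S]={$,a}  FOLLOW[A]={$,a}  FOLLOW[B]={a}  FOLLOW[C]={a}
iter 3: done
  FOLLOW[S]={$,a}  FOLLOW[A]={$,a}  FOLLOW[B]={a}  FOLLOW[C]={a}

FOLLOW(S) = ["$", "a"]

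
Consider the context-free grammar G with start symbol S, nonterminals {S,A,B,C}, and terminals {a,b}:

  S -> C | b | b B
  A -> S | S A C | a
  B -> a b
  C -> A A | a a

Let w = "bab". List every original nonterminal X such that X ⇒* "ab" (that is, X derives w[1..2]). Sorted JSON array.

CNF form of G:
  S -> A A | T0 T0 | T1 B | b
  A -> A A | S X2 | T0 T0 | T1 B | a | b
  B -> T0 T1
  C -> A A | T0 T0
  T0 -> a
  T1 -> b
  X2 -> A C

CYK table (by increasing span) (cells [i..j] with 1 ≤ i ≤ j ≤ 2 only):
  [1..1]={A,T0}  "a"  orig:{A}
  [2..2]={A,S,T1}  "b"  orig:{A,S}
  [1..2]={A,B,C,S}  "ab"

Original NTs in T[1,2] deriving "ab": ["A", "B", "C", "S"]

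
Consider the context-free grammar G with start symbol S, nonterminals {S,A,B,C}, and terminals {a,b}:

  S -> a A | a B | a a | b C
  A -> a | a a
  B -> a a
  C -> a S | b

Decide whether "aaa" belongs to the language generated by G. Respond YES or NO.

Convert to CNF:
  S -> T0 A | T0 B | T0 T0 | T1 C
  A -> T0 T0 | a
  B -> T0 T0
  C -> T0 S | b
  T0 -> a
  T1 -> b

CYK fill:
  [0..0]={A,T0}  "a"  orig:{A}
  [1..1]={A,T0}  "a"  orig:{A}
  [2..2]={A,T0}  "a"  orig:{A}
  [0..1]={A,B,S}  "aa"
  [1..2]={A,B,S}  "aa"
  [0..2]={C,S}  "aaa"

S ∈ T[0,2] ⇒ YES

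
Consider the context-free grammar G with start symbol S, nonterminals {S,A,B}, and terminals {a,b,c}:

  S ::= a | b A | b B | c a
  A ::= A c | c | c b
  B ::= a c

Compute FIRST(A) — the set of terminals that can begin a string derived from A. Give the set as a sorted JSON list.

FIRST iteration:
[1]
  A via A→c: +{c}
  B via B→a c: +{a}
  S via S→a: +{a}
  S via S→b A: +{b}
  S via S→c a: +{c}
  S: {a,b,c}  A: {c}  B: {a}
[2] (stable)
  S: {a,b,c}  A: {c}  B: {a}

FIRST(A) = ["c"]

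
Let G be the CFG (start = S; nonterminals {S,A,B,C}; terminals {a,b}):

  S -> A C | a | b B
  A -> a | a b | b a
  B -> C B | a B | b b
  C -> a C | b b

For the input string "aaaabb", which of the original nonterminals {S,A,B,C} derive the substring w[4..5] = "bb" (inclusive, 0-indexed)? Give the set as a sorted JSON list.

CNF form of G:
  S -> A C | T1 B | a
  A -> T0 T1 | T1 T0 | a
  B -> C B | T0 B | T1 T1
  C -> T0 C | T1 T1
  T0 -> a
  T1 -> b

CYK table (by increasing span) (cells [i..j] with 4 ≤ i ≤ j ≤ 5 only):
  T[4,4] 'b' = {T1}  orig:{}
  T[5,5] 'b' = {T1}  orig:{}
  T[4,5] 'bb' = {B,C}

Original NTs in T[4,5] deriving "bb": ["B", "C"]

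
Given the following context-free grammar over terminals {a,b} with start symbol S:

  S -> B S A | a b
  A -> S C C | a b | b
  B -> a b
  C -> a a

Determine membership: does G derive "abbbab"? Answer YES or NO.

CNF form of G:
  S -> B X3 | T0 T1
  A -> S X2 | T0 T1 | b
  B -> T0 T1
  C -> T0 T0
  T0 -> a
  T1 -> b
  X2 -> C C
  X3 -> S A

CYK table (by increasing span):
  cell(0,0) a: {T0}  orig:{}
  cell(1,1) b: {A,T1}  orig:{A}
  cell(2,2) b: {A,T1}  orig:{A}
  cell(3,3) b: {A,T1}  orig:{A}
  cell(4,4) a: {T0}  orig:{}
  cell(5,5) b: {A,T1}  orig:{A}
  cell(0,1) ab: {A,B,S}
  cell(1,2) bb: ∅
  cell(2,3) bb: ∅
  cell(3,4) ba: ∅
  cell(4,5) ab: {A,B,S}
  cell(0,2) abb: {X3}  orig:{}
  cell(1,3) bbb: ∅
  cell(2,4) bba: ∅
  cell(3,5) bab: ∅
  cell(0,3) abbb: ∅
  cell(1,4) bbba: ∅
  cell(2,5) bbab: ∅
  cell(0,4) abbba: ∅
  cell(1,5) bbbab: ∅
  cell(0,5) abbbab: ∅

S ∉ T[0,5] ⇒ NO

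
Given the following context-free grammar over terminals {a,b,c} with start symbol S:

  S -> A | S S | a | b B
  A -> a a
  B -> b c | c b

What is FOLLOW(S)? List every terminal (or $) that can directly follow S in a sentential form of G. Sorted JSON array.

FIRST sets, iterate to fixpoint:
[1]
  A via A→a a: +{a}
  B via B→b c: +{b}
  B via B→c b: +{c}
  S via S→A: +{a}
  S via S→b B: +{b}
  S: {a,b}  A: {a}  B: {b,c}
[2] (no change)
  S: {a,b}  A: {a}  B: {b,c}

FOLLOW iteration:
FOLLOW(S) := {$}
[1]
  S→A: FOLLOW(A) ⊇ FOLLOW(S) ⊇ {$}; new: +{$}
  S→S S: FOLLOW(S) ⊇ FIRST(S) = {a,b}; new: +{a,b}
  S→b B: FOLLOW(B) ⊇ FOLLOW(S) ⊇ {$,a,b}; new: +{$,a,b}
  FOLLOW[S]={$,a,b}  FOLLOW[A]={$}  FOLLOW[B]={$,a,b}
[2]
  S→A: FOLLOW(A) ⊇ FOLLOW(S) ⊇ {$,a,b}; new: +{a,b}
  FOLLOW[S]={$,a,b}  FOLLOW[A]={$,a,b}  FOLLOW[B]={$,a,b}
[3] — fixpoint
  FOLLOW[S]={$,a,b}  FOLLOW[A]={$,a,b}  FOLLOW[B]={$,a,b}

FOLLOW(S) = ["$", "a", "b"]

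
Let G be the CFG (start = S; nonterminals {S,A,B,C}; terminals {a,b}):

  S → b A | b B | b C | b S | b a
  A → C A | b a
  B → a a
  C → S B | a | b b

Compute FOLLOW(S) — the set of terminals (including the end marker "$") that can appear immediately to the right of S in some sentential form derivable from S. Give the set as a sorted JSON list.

FIRST iteration:
iter 1:
  A via A→b a: +{b}
  B via B→a a: +{a}
  C via C→a: +{a}
  C via C→b b: +{b}
  S via S→b A: +{b}
  S: {b}  A: {b}  B: {a}  C: {a,b}
iter 2:
  A via A→C A: +{a}
  S: {b}  A: {a,b}  B: {a}  C: {a,b}
iter 3: done
  S: {b}  A: {a,b}  B: {a}  C: {a,b}

FOLLOW iteration:
initialize: $ ∈ FOLLOW(S)
[1]
  A→C A: FOLLOW(C) ⊇ FIRST(A) = {a,b}; new: +{a,b}
  C→S B: FOLLOW(S) ⊇ FIRST(B) = {a}; new: +{a}
  C→S B: FOLLOW(B) ⊇ FOLLOW(C) ⊇ {a,b}; new: +{a,b}
  S→b A: FOLLOW(A) ⊇ FOLLOW(S) ⊇ {$,a}; new: +{$,a}
  S→b B: FOLLOW(B) ⊇ FOLLOW(S) ⊇ {$,a}; new: +{$}
  S→b C: FOLLOW(C) ⊇ FOLLOW(S) ⊇ {$,a}; new: +{$}
  FOLLOW(S)={$,a}  FOLLOW(A)={$,a}  FOLLOW(B)={$,a,b}  FOLLOW(C)={$,a,b}
[2] (stable)
  FOLLOW(S)={$,a}  FOLLOW(A)={$,a}  FOLLOW(B)={$,a,b}  FOLLOW(C)={$,a,b}

FOLLOW(S) = ["$", "a"]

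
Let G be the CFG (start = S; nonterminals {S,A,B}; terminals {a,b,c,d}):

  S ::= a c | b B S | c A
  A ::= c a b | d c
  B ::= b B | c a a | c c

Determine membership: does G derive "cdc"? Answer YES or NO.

Convert to CNF:
  S -> T0 A | T1 T0 | T2 X6
  A -> T0 X4 | T3 T0
  B -> T0 T0 | T0 X5 | T2 B
  T0 -> c
  T1 -> a
  T2 -> b
  T3 -> d
  X4 -> T1 T2
  X5 -> T1 T1
  X6 -> B S

Fill CYK table bottom-up:
  T[0,0] 'c' = {T0}  orig:{}
  T[1,1] 'd' = {T3}  orig:{}
  T[2,2] 'c' = {T0}  orig:{}
  T[0,1] 'cd' = ∅
  T[1,2] 'dc' = {A}
  T[0,2] 'cdc' = {S}

S ∈ T[0,2] ⇒ YES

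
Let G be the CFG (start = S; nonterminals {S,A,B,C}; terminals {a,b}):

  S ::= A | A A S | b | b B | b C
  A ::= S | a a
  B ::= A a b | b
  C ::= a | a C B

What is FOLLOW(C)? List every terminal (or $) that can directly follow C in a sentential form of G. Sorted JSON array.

FIRST sets, iterate to fixpoint:
iter 1:
  A via A→a a: +{a}
  B via B→A a b: +{a}
  B via B→b: +{b}
  C via C→a: +{a}
  S via S→A: +{a}
  S via S→b: +{b}
  FIRST[S]={a,b}  FIRST[A]={a}  FIRST[B]={a,b}  FIRST[C]={a}
iter 2:
  A via A→S: +{b}
  FIRST[S]={a,b}  FIRST[A]={a,b}  FIRST[B]={a,b}  FIRST[C]={a}
iter 3: (no change)
  FIRST[S]={a,b}  FIRST[A]={a,b}  FIRST[B]={a,b}  FIRST[C]={a}

FOLLOW iteration:
FOLLOW(S) := {$}
pass 1:
  B→A a b: FOLLOW(A) ⊇ FIRST(a) = {a}; new: +{a}
  C→a C B: FOLLOW(C) ⊇ FIRST(B) = {a,b}; new: +{a,b}
  C→a C B: FOLLOW(B) ⊇ FOLLOW(C) ⊇ {a,b}; new: +{a,b}
  S→A: FOLLOW(A) ⊇ FOLLOW(S) ⊇ {$}; new: +{$}
  S→A A S: FOLLOW(A) ⊇ FIRST(A) = {a,b}; new: +{b}
  S→b B: FOLLOW(B) ⊇ FOLLOW(S) ⊇ {$}; new: +{$}
  S→b C: FOLLOW(C) ⊇ FOLLOW(S) ⊇ {$}; new: +{$}
  FOLLOW(S)={$}  FOLLOW(A)={$,a,b}  FOLLOW(B)={$,a,b}  FOLLOW(C)={$,a,b}
pass 2:
  A→S: FOLLOW(S) ⊇ FOLLOW(A) ⊇ {$,a,b}; new: +{a,b}
  FOLLOW(S)={$,a,b}  FOLLOW(A)={$,a,b}  FOLLOW(B)={$,a,b}  FOLLOW(C)={$,a,b}
pass 3: (no change)
  FOLLOW(S)={$,a,b}  FOLLOW(A)={$,a,b}  FOLLOW(B)={$,a,b}  FOLLOW(C)={$,a,b}

FOLLOW(C) = ["$", "a", "b"]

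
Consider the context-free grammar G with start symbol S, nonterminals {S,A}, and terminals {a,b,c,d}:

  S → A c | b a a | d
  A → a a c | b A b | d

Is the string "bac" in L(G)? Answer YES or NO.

CNF form of G:
  S -> A T1 | T2 X5 | d
  A -> T0 X3 | T2 X4 | d
  T0 -> a
  T1 -> c
  T2 -> b
  X3 -> T0 T1
  X4 -> A T2
  X5 -> T0 T0

Fill CYK table bottom-up:
  [0..0]={T2}  "b"  orig:{}
  [1..1]={T0}  "a"  orig:{}
  [2..2]={T1}  "c"  orig:{}
  [0..1]=∅  "ba"
  [1..2]={X3}  "ac"  orig:{}
  [0..2]=∅  "bac"

S ∉ T[0,2] ⇒ NO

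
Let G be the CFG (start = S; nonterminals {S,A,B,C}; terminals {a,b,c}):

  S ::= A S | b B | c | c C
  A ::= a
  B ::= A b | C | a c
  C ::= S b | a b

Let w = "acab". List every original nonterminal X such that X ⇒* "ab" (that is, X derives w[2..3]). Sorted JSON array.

Convert to CNF:
  S -> A S | T0 B | T2 C | c
  A -> a
  B -> A T0 | S T0 | T1 T0 | T1 T2
  C -> S T0 | T1 T0
  T0 -> b
  T1 -> a
  T2 -> c

CYK fill (cells [i..j] with 2 ≤ i ≤ j ≤ 3 only):
  cell(2,2) a: {A,T1}  orig:{A}
  cell(3,3) b: {T0}  orig:{}
  cell(2,3) ab: {B,C}

Original NTs in T[2,3] deriving "ab": ["B", "C"]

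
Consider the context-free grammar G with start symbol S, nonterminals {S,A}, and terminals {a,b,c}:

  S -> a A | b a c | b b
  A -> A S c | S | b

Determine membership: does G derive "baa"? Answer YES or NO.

Convert to CNF:
  S -> T1 A | T2 T2 | T2 X5
  A -> A X3 | T1 A | T2 T2 | T2 X4 | b
  T0 -> c
  T1 -> a
  T2 -> b
  X3 -> S T0
  X4 -> T1 T0
  X5 -> T1 T0

Fill CYK table bottom-up:
  [0..0]={A,T2}  "b"  orig:{A}
  [1..1]={T1}  "a"  orig:{}
  [2..2]={T1}  "a"  orig:{}
  [0..1]=∅  "ba"
  [1..2]=∅  "aa"
  [0..2]=∅  "baa"

S ∉ T[0,2] ⇒ NO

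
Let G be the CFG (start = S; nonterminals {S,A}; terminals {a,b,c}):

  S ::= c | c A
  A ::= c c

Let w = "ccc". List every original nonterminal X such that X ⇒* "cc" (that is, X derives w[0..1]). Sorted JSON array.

Convert to CNF:
  S -> T0 A | c
  A -> T0 T0
  T0 -> c

CYK fill, restricted to cells inside w[0..1]:
  T[0,0] 'c' = {S,T0}  orig:{S}
  T[1,1] 'c' = {S,T0}  orig:{S}
  T[0,1] 'cc' = {A}

Original NTs in T[0,1] deriving "cc": ["A"]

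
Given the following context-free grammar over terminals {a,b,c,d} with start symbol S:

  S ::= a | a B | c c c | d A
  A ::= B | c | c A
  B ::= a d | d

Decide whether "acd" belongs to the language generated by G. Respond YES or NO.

Convert to CNF:
  S -> T0 B | T1 A | T2 X3 | a
  A -> T0 T1 | T2 A | c | d
  B -> T0 T1 | d
  T0 -> a
  T1 -> d
  T2 -> c
  X3 -> T2 T2

CYK fill:
  [0..0]={S,T0}  "a"  orig:{S}
  [1..1]={A,T2}  "c"  orig:{A}
  [2..2]={A,B,T1}  "d"  orig:{A,B}
  [0..1]=∅  "ac"
  [1..2]={A}  "cd"
  [0..2]=∅  "acd"

S ∉ T[0,2] ⇒ NO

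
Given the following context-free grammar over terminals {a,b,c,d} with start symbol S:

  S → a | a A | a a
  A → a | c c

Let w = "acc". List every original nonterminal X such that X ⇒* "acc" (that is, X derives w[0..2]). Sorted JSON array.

CNF form of G:
  S -> T1 A | T1 T1 | a
  A -> T0 T0 | a
  T0 -> c
  T1 -> a

CYK fill, restricted to cells inside w[0..2]:
  T[0,0] 'a' = {A,S,T1}  orig:{A,S}
  T[1,1] 'c' = {T0}  orig:{}
  T[2,2] 'c' = {T0}  orig:{}
  T[0,1] 'ac' = ∅
  T[1,2] 'cc' = {A}
  T[0,2] 'acc' = {S}

Original NTs in T[0,2] deriving "acc": ["S"]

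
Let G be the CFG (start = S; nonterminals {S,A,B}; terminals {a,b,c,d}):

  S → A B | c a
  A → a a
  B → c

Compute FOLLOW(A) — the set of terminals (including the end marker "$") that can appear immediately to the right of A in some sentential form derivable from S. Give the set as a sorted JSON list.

FIRST iteration:
iter 1:
  A via A→a a: +{a}
  B via B→c: +{c}
  S via S→A B: +{a}
  S via S→c a: +{c}
  FIRST(S)={a,c}  FIRST(A)={a}  FIRST(B)={c}
iter 2: — fixpoint
  FIRST(S)={a,c}  FIRST(A)={a}  FIRST(B)={c}

Compute FOLLOW by fixpoint:
FOLLOW(S) := {$}
pass 1:
  S→A B: FOLLOW(A) ⊇ FIRST(B) = {c}; new: +{c}
  S→A B: FOLLOW(B) ⊇ FOLLOW(S) ⊇ {$}; new: +{$}
  FOLLOW[S]={$}  FOLLOW[A]={c}  FOLLOW[B]={$}
pass 2: — fixpoint
  FOLLOW[S]={$}  FOLLOW[A]={c}  FOLLOW[B]={$}

FOLLOW(A) = ["c"]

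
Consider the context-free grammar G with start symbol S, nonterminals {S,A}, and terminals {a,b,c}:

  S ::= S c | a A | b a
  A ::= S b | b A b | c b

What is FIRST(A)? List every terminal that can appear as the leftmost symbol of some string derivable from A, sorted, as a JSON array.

FIRST sets, iterate to fixpoint:
pass 1:
  A via A→b A b: +{b}
  A via A→c b: +{c}
  S via S→a A: +{a}
  S via S→b a: +{b}
  S: {a,b}  A: {b,c}
pass 2:
  A via A→S b: +{a}
  S: {a,b}  A: {a,b,c}
pass 3: (no change)
  S: {a,b}  A: {a,b,c}

FIRST(A) = ["a", "b", "c"]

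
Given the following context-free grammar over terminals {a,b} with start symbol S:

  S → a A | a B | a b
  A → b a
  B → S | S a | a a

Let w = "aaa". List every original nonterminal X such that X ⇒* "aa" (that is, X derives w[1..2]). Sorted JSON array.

Convert to CNF:
  S -> T1 A | T1 B | T1 T0
  A -> T0 T1
  B -> S T1 | T1 A | T1 B | T1 T0 | T1 T1
  T0 -> b
  T1 -> a

CYK fill — only the sub-triangle for w[1..2]:
  T[1,1] 'a' = {T1}  orig:{}
  T[2,2] 'a' = {T1}  orig:{}
  T[1,2] 'aa' = {B}

Original NTs in T[1,2] deriving "aa": ["B"]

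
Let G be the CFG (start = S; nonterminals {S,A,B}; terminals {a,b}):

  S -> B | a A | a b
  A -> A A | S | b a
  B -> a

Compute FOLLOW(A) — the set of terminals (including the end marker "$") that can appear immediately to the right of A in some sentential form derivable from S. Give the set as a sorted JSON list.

Compute FIRST by fixpoint:
iter 1:
  A via A→b a: +{b}
  B via B→a: +{a}
  S via S→B: +{a}
  FIRST[S]={a}  FIRST[A]={b}  FIRST[B]={a}
iter 2:
  A via A→S: +{a}
  FIRST[S]={a}  FIRST[A]={a,b}  FIRST[B]={a}
iter 3: (no change)
  FIRST[S]={a}  FIRST[A]={a,b}  FIRST[B]={a}

FOLLOW sets:
initialize: $ ∈ FOLLOW(S)
[1]
  A→A A: FOLLOW(A) ⊇ FIRST(A) = {a,b}; new: +{a,b}
  A→S: FOLLOW(S) ⊇ FOLLOW(A) ⊇ {a,b}; new: +{a,b}
  S→B: FOLLOW(B) ⊇ FOLLOW(S) ⊇ {$,a,b}; new: +{$,a,b}
  S→a A: FOLLOW(A) ⊇ FOLLOW(S) ⊇ {$,a,b}; new: +{$}
  FOLLOW[S]={$,a,b}  FOLLOW[A]={$,a,b}  FOLLOW[B]={$,a,b}
[2] (stable)
  FOLLOW[S]={$,a,b}  FOLLOW[A]={$,a,b}  FOLLOW[B]={$,a,b}

FOLLOW(A) = ["$", "a", "b"]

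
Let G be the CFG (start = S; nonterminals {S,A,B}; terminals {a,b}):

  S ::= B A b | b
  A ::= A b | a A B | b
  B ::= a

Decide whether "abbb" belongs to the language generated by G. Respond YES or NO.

CNF form of G:
  S -> B X3 | b
  A -> A T0 | T1 X2 | b
  B -> a
  T0 -> b
  T1 -> a
  X2 -> A B
  X3 -> A T0

CYK fill:
  cell(0,0) a: {B,T1}  orig:{B}
  cell(1,1) b: {A,S,T0}  orig:{A,S}
  cell(2,2) b: {A,S,T0}  orig:{A,S}
  cell(3,3) b: {A,S,T0}  orig:{A,S}
  cell(0,1) ab: ∅
  cell(1,2) bb: {A,X3}  orig:{A}
  cell(2,3) bb: {A,X3}  orig:{A}
  cell(0,2) abb: {S}
  cell(1,3) bbb: {A,X3}  orig:{A}
  cell(0,3) abbb: {S}

S ∈ T[0,3] ⇒ YES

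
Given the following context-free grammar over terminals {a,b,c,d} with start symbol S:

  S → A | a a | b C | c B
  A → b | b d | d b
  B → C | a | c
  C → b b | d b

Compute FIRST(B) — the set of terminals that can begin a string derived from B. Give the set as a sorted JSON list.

FIRST sets, iterate to fixpoint:
[1]
  A via A→b: +{b}
  A via A→d b: +{d}
  B via B→a: +{a}
  B via B→c: +{c}
  C via C→b b: +{b}
  C via C→d b: +{d}
  S via S→A: +{b,d}
  S via S→a a: +{a}
  S via S→c B: +{c}
  FIRST(S)={a,b,c,d}  FIRST(A)={b,d}  FIRST(B)={a,c}  FIRST(C)={b,d}
[2]
  B via B→C: +{b,d}
  FIRST(S)={a,b,c,d}  FIRST(A)={b,d}  FIRST(B)={a,b,c,d}  FIRST(C)={b,d}
[3] — fixpoint
  FIRST(S)={a,b,c,d}  FIRST(A)={b,d}  FIRST(B)={a,b,c,d}  FIRST(C)={b,d}

FIRST(B) = ["a", "b", "c", "d"]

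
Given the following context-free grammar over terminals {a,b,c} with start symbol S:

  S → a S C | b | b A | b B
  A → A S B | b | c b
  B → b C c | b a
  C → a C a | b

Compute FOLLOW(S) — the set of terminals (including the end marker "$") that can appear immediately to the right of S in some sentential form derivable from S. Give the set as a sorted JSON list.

FIRST sets, iterate to fixpoint:
[1]
  A via A→b: +{b}
  A via A→c b: +{c}
  B via B→b C c: +{b}
  C via C→a C a: +{a}
  C via C→b: +{b}
  S via S→a S C: +{a}
  S via S→b: +{b}
  S: {a,b}  A: {b,c}  B: {b}  C: {a,b}
[2] — fixpoint
  S: {a,b}  A: {b,c}  B: {b}  C: {a,b}

FOLLOW sets:
seed FOLLOW(S) with $
round 1:
  A→A S B: FOLLOW(A) ⊇ FIRST(S) = {a,b}; new: +{a,b}
  A→A S B: FOLLOW(S) ⊇ FIRST(B) = {b}; new: +{b}
  A→A S B: FOLLOW(B) ⊇ FOLLOW(A) ⊇ {a,b}; new: +{a,b}
  B→b C c: FOLLOW(C) ⊇ FIRST(c) = {c}; new: +{c}
  C→a C a: FOLLOW(C) ⊇ FIRST(a) = {a}; new: +{a}
  S→a S C: FOLLOW(S) ⊇ FIRST(C) = {a,b}; new: +{a}
  S→a S C: FOLLOW(C) ⊇ FOLLOW(S) ⊇ {$,a,b}; new: +{$,b}
  S→b A: FOLLOW(A) ⊇ FOLLOW(S) ⊇ {$,a,b}; new: +{$}
  S→b B: FOLLOW(B) ⊇ FOLLOW(S) ⊇ {$,a,b}; new: +{$}
  FOLLOW[S]={$,a,b}  FOLLOW[A]={$,a,b}  FOLLOW[B]={$,a,b}  FOLLOW[C]={$,a,b,c}
round 2: done
  FOLLOW[S]={$,a,b}  FOLLOW[A]={$,a,b}  FOLLOW[B]={$,a,b}  FOLLOW[C]={$,a,b,c}

FOLLOW(S) = ["$", "a", "b"]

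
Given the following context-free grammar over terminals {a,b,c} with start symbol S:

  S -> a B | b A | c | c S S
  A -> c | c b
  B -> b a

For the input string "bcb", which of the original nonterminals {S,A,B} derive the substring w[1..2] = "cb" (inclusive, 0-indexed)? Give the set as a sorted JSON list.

Convert to CNF:
  S -> T0 X3 | T1 A | T2 B | c
  A -> T0 T1 | c
  B -> T1 T2
  T0 -> c
  T1 -> b
  T2 -> a
  X3 -> S S

CYK fill (cells [i..j] with 1 ≤ i ≤ j ≤ 2 only):
  [1..1]={A,S,T0}  "c"  orig:{A,S}
  [2..2]={T1}  "b"  orig:{}
  [1..2]={A}  "cb"

Original NTs in T[1,2] deriving "cb": ["A"]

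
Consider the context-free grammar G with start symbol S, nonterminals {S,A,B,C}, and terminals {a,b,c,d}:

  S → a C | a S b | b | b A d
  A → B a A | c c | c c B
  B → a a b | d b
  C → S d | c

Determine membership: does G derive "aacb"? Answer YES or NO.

Convert to CNF:
  S -> T0 C | T0 X7 | T2 X8 | b
  A -> B X4 | T1 T1 | T1 X5
  B -> T0 X6 | T3 T2
  C -> S T3 | c
  T0 -> a
  T1 -> c
  T2 -> b
  T3 -> d
  X4 -> T0 A
  X5 -> T1 B
  X6 -> T0 T2
  X7 -> S T2
  X8 -> A T3

CYK fill:
  cell(0,0) a: {T0}  orig:{}
  cell(1,1) a: {T0}  orig:{}
  cell(2,2) c: {C,T1}  orig:{C}
  cell(3,3) b: {S,T2}  orig:{S}
  cell(0,1) aa: ∅
  cell(1,2) ac: {S}
  cell(2,3) cb: ∅
  cell(0,2) aac: ∅
  cell(1,3) acb: {X7}  orig:{}
  cell(0,3) aacb: {S}

S ∈ T[0,3] ⇒ YES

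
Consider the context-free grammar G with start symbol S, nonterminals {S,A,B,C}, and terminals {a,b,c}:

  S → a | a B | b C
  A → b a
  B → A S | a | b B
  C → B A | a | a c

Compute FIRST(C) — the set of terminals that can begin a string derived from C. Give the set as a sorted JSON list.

Compute FIRST by fixpoint:
[1]
  A via A→b a: +{b}
  B via B→A S: +{b}
  B via B→a: +{a}
  C via C→B A: +{a,b}
  S via S→a: +{a}
  S via S→b C: +{b}
  FIRST(S)={a,b}  FIRST(A)={b}  FIRST(B)={a,b}  FIRST(C)={a,b}
[2] done
  FIRST(S)={a,b}  FIRST(A)={b}  FIRST(B)={a,b}  FIRST(C)={a,b}

FIRST(C) = ["a", "b"]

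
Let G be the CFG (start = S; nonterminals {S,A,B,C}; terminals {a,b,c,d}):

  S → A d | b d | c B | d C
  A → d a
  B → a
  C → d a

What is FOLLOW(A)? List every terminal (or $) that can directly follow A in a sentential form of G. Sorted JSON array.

Compute FIRST by fixpoint:
round 1:
  A via A→d a: +{d}
  B via B→a: +{a}
  C via C→d a: +{d}
  S via S→A d: +{d}
  S via S→b d: +{b}
  S via S→c B: +{c}
  FIRST(S)={b,c,d}  FIRST(A)={d}  FIRST(B)={a}  FIRST(C)={d}
round 2: — fixpoint
  FIRST(S)={b,c,d}  FIRST(A)={d}  FIRST(B)={a}  FIRST(C)={d}

Compute FOLLOW by fixpoint:
FOLLOW(S) := {$}
[1]
  S→A d: FOLLOW(A) ⊇ FIRST(d) = {d}; new: +{d}
  S→c B: FOLLOW(B) ⊇ FOLLOW(S) ⊇ {$}; new: +{$}
  S→d C: FOLLOW(C) ⊇ FOLLOW(S) ⊇ {$}; new: +{$}
  S: {$}  A: {d}  B: {$}  C: {$}
[2] done
  S: {$}  A: {d}  B: {$}  C: {$}

FOLLOW(A) = ["d"]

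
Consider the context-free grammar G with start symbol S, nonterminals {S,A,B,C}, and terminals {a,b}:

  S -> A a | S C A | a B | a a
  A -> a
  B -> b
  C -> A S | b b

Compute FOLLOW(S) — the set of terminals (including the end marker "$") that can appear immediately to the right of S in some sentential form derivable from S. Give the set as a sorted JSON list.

FIRST sets, iterate to fixpoint:
[1]
  A via A→a: +{a}
  B via B→b: +{b}
  C via C→A S: +{a}
  C via C→b b: +{b}
  S via S→A a: +{a}
  S: {a}  A: {a}  B: {b}  C: {a,b}
[2] done
  S: {a}  A: {a}  B: {b}  C: {a,b}

Compute FOLLOW by fixpoint:
initialize: $ ∈ FOLLOW(S)
pass 1:
  C→A S: FOLLOW(A) ⊇ FIRST(S) = {a}; new: +{a}
  S→S C A: FOLLOW(S) ⊇ FIRST(C) = {a,b}; new: +{a,b}
  S→S C A: FOLLOW(C) ⊇ FIRST(A) = {a}; new: +{a}
  S→S C A: FOLLOW(A) ⊇ FOLLOW(S) ⊇ {$,a,b}; new: +{$,b}
  S→a B: FOLLOW(B) ⊇ FOLLOW(S) ⊇ {$,a,b}; new: +{$,a,b}
  FOLLOW(S)={$,a,b}  FOLLOW(A)={$,a,b}  FOLLOW(B)={$,a,b}  FOLLOW(C)={a}
pass 2: done
  FOLLOW(S)={$,a,b}  FOLLOW(A)={$,a,b}  FOLLOW(B)={$,a,b}  FOLLOW(C)={a}

FOLLOW(S) = ["$", "a", "b"]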